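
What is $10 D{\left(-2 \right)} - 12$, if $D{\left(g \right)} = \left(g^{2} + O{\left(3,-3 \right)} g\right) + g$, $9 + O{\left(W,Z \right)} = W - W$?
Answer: $188$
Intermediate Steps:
$O{\left(W,Z \right)} = -9$ ($O{\left(W,Z \right)} = -9 + \left(W - W\right) = -9 + 0 = -9$)
$D{\left(g \right)} = g^{2} - 8 g$ ($D{\left(g \right)} = \left(g^{2} - 9 g\right) + g = g^{2} - 8 g$)
$10 D{\left(-2 \right)} - 12 = 10 \left(- 2 \left(-8 - 2\right)\right) - 12 = 10 \left(\left(-2\right) \left(-10\right)\right) - 12 = 10 \cdot 20 - 12 = 200 - 12 = 188$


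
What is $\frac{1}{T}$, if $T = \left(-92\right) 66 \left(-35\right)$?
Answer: $\frac{1}{212520} \approx 4.7054 \cdot 10^{-6}$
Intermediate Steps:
$T = 212520$ ($T = \left(-6072\right) \left(-35\right) = 212520$)
$\frac{1}{T} = \frac{1}{212520}$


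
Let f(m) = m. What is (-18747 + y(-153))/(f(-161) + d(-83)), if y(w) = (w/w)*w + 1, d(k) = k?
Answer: 18899/244 ≈ 77.455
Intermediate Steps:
y(w) = 1 + w (y(w) = 1*w + 1 = w + 1 = 1 + w)
(-18747 + y(-153))/(f(-161) + d(-83)) = (-18747 + (1 - 153))/(-161 - 83) = (-18747 - 152)/(-244) = -18899*(-1/244) = 18899/244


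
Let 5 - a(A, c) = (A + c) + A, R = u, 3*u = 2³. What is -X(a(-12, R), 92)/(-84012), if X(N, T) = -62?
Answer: -31/42006 ≈ -0.00073799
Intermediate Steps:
u = 8/3 (u = (⅓)*2³ = (⅓)*8 = 8/3 ≈ 2.6667)
R = 8/3 ≈ 2.6667
a(A, c) = 5 - c - 2*A (a(A, c) = 5 - ((A + c) + A) = 5 - (c + 2*A) = 5 + (-c - 2*A) = 5 - c - 2*A)
-X(a(-12, R), 92)/(-84012) = -(-62)/(-84012) = -(-62)*(-1)/84012 = -1*31/42006 = -31/42006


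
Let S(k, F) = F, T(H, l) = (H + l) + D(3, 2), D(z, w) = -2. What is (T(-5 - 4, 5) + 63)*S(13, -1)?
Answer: -57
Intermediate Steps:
T(H, l) = -2 + H + l (T(H, l) = (H + l) - 2 = -2 + H + l)
(T(-5 - 4, 5) + 63)*S(13, -1) = ((-2 + (-5 - 4) + 5) + 63)*(-1) = ((-2 - 9 + 5) + 63)*(-1) = (-6 + 63)*(-1) = 57*(-1) = -57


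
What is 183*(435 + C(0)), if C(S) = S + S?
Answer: 79605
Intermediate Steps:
C(S) = 2*S
183*(435 + C(0)) = 183*(435 + 2*0) = 183*(435 + 0) = 183*435 = 79605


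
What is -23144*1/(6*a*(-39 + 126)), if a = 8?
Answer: -2893/522 ≈ -5.5421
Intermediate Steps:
-23144*1/(6*a*(-39 + 126)) = -23144*1/(48*(-39 + 126)) = -23144/(48*87) = -23144/4176 = -23144*1/4176 = -2893/522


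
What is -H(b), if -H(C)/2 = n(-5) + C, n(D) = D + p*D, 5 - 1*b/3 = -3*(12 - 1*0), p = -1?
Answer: 246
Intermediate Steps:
b = 123 (b = 15 - (-9)*(12 - 1*0) = 15 - (-9)*(12 + 0) = 15 - (-9)*12 = 15 - 3*(-36) = 15 + 108 = 123)
n(D) = 0 (n(D) = D - D = 0)
H(C) = -2*C (H(C) = -2*(0 + C) = -2*C)
-H(b) = -(-2)*123 = -1*(-246) = 246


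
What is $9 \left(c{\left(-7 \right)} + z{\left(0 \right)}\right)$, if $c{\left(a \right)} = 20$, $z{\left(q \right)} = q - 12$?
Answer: $72$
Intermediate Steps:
$z{\left(q \right)} = -12 + q$
$9 \left(c{\left(-7 \right)} + z{\left(0 \right)}\right) = 9 \left(20 + \left(-12 + 0\right)\right) = 9 \left(20 - 12\right) = 9 \cdot 8 = 72$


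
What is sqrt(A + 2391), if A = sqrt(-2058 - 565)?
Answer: sqrt(2391 + I*sqrt(2623)) ≈ 48.901 + 0.5237*I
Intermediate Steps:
A = I*sqrt(2623) (A = sqrt(-2623) = I*sqrt(2623) ≈ 51.215*I)
sqrt(A + 2391) = sqrt(I*sqrt(2623) + 2391) = sqrt(2391 + I*sqrt(2623))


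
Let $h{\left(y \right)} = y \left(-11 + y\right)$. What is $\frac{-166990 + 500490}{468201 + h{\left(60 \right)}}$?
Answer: $\frac{333500}{471141} \approx 0.70786$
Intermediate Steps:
$\frac{-166990 + 500490}{468201 + h{\left(60 \right)}} = \frac{-166990 + 500490}{468201 + 60 \left(-11 + 60\right)} = \frac{333500}{468201 + 60 \cdot 49} = \frac{333500}{468201 + 2940} = \frac{333500}{471141}$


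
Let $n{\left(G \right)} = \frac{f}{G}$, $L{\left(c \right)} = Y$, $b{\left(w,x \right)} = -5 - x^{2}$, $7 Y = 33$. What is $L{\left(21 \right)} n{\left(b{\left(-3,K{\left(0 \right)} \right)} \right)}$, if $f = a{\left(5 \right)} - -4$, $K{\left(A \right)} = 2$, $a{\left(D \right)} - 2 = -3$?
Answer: $- \frac{11}{7} \approx -1.5714$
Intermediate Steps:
$Y = \frac{33}{7}$ ($Y = \frac{1}{7} \cdot 33 = \frac{33}{7} \approx 4.7143$)
$a{\left(D \right)} = -1$ ($a{\left(D \right)} = 2 - 3 = -1$)
$L{\left(c \right)} = \frac{33}{7}$
$f = 3$ ($f = -1 - -4 = -1 + 4 = 3$)
$n{\left(G \right)} = \frac{3}{G}$
$L{\left(21 \right)} n{\left(b{\left(-3,K{\left(0 \right)} \right)} \right)} = \frac{33 \frac{3}{-5 - 2^{2}}}{7} = \frac{33 \frac{3}{-5 - 4}}{7} = \frac{33 \frac{3}{-9}}{7} = \frac{33 \cdot 3 \left(- \frac{1}{9}\right)}{7} = \frac{33}{7} \left(- \frac{1}{3}\right) = - \frac{11}{7}$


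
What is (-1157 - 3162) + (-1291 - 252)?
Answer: -5862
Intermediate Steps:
(-1157 - 3162) + (-1291 - 252) = -4319 - 1543 = -5862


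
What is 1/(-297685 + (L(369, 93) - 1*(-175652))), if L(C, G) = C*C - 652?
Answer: 1/13476 ≈ 7.4206e-5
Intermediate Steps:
L(C, G) = -652 + C**2 (L(C, G) = C**2 - 652 = -652 + C**2)
1/(-297685 + (L(369, 93) - 1*(-175652))) = 1/(-297685 + ((-652 + 369**2) - 1*(-175652))) = 1/(-297685 + ((-652 + 136161) + 175652)) = 1/(-297685 + (135509 + 175652)) = 1/(-297685 + 311161) = 1/13476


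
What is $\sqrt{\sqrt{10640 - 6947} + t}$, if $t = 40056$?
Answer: $\sqrt{40056 + \sqrt{3693}} \approx 200.29$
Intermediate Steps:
$\sqrt{\sqrt{10640 - 6947} + t} = \sqrt{\sqrt{10640 - 6947} + 40056} = \sqrt{\sqrt{3693} + 40056} = \sqrt{40056 + \sqrt{3693}}$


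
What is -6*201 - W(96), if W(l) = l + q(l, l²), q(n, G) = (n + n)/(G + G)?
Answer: -124993/96 ≈ -1302.0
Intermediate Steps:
q(n, G) = n/G (q(n, G) = (2*n)/((2*G)) = (2*n)*(1/(2*G)) = n/G)
W(l) = l + 1/l (W(l) = l + l/(l²) = l + l/l² = l + 1/l)
-6*201 - W(96) = -6*201 - (96 + 1/96) = -1206 - (96 + 1/96) = -1206 - 1*9217/96 = -1206 - 9217/96 = -124993/96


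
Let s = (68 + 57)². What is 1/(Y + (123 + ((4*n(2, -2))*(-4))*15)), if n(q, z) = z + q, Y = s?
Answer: 1/15748 ≈ 6.3500e-5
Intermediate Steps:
s = 15625 (s = 125² = 15625)
Y = 15625
n(q, z) = q + z
1/(Y + (123 + ((4*n(2, -2))*(-4))*15)) = 1/(15625 + (123 + ((4*(2 - 2))*(-4))*15)) = 1/(15625 + (123 + ((4*0)*(-4))*15)) = 1/(15625 + (123 + (0*(-4))*15)) = 1/(15625 + (123 + 0*15)) = 1/(15625 + (123 + 0)) = 1/(15625 + 123) = 1/15748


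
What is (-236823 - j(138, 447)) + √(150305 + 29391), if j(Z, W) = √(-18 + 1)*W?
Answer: -236823 + 4*√11231 - 447*I*√17 ≈ -2.364e+5 - 1843.0*I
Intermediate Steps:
j(Z, W) = I*W*√17 (j(Z, W) = √(-17)*W = (I*√17)*W = I*W*√17)
(-236823 - j(138, 447)) + √(150305 + 29391) = (-236823 - I*447*√17) + √(150305 + 29391) = (-236823 - 447*I*√17) + √179696 = (-236823 - 447*I*√17) + 4*√11231 = -236823 + 4*√11231 - 447*I*√17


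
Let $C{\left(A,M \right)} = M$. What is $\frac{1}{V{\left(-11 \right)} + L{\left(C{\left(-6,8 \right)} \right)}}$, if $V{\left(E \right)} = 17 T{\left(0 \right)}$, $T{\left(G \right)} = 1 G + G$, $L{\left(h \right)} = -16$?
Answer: $- \frac{1}{16} \approx -0.0625$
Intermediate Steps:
$T{\left(G \right)} = 2 G$ ($T{\left(G \right)} = G + G = 2 G$)
$V{\left(E \right)} = 0$ ($V{\left(E \right)} = 17 \cdot 2 \cdot 0 = 17 \cdot 0 = 0$)
$\frac{1}{V{\left(-11 \right)} + L{\left(C{\left(-6,8 \right)} \right)}} = \frac{1}{0 - 16} = \frac{1}{-16} = - \frac{1}{16}$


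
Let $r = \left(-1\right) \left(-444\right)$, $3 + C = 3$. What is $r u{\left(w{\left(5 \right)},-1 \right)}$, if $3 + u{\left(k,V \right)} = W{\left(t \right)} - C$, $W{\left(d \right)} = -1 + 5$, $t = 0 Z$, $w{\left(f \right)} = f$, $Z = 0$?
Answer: $444$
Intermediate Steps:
$C = 0$ ($C = -3 + 3 = 0$)
$t = 0$ ($t = 0 \cdot 0 = 0$)
$W{\left(d \right)} = 4$
$u{\left(k,V \right)} = 1$ ($u{\left(k,V \right)} = -3 + \left(4 - 0\right) = -3 + \left(4 + 0\right) = -3 + 4 = 1$)
$r = 444$
$r u{\left(w{\left(5 \right)},-1 \right)} = 444 \cdot 1 = 444$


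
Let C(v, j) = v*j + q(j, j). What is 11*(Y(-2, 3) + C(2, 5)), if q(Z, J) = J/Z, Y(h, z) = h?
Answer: 99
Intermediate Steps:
C(v, j) = 1 + j*v (C(v, j) = v*j + j/j = j*v + 1 = 1 + j*v)
11*(Y(-2, 3) + C(2, 5)) = 11*(-2 + (1 + 5*2)) = 11*(-2 + (1 + 10)) = 11*(-2 + 11) = 11*9 = 99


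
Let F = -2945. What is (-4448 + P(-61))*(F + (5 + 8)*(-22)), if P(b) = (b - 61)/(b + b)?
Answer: 14368257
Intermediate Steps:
P(b) = (-61 + b)/(2*b) (P(b) = (-61 + b)/((2*b)) = (-61 + b)*(1/(2*b)) = (-61 + b)/(2*b))
(-4448 + P(-61))*(F + (5 + 8)*(-22)) = (-4448 + (½)*(-61 - 61)/(-61))*(-2945 + (5 + 8)*(-22)) = (-4448 + (½)*(-1/61)*(-122))*(-2945 + 13*(-22)) = (-4448 + 1)*(-2945 - 286) = -4447*(-3231) = 14368257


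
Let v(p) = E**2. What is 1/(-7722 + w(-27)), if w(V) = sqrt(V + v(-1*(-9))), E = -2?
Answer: -7722/59629307 - I*sqrt(23)/59629307 ≈ -0.0001295 - 8.0427e-8*I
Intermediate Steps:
v(p) = 4 (v(p) = (-2)**2 = 4)
w(V) = sqrt(4 + V) (w(V) = sqrt(V + 4) = sqrt(4 + V))
1/(-7722 + w(-27)) = 1/(-7722 + sqrt(4 - 27)) = 1/(-7722 + sqrt(-23)) = 1/(-7722 + I*sqrt(23))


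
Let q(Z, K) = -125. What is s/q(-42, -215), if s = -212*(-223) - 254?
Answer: -47022/125 ≈ -376.18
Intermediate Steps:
s = 47022 (s = 47276 - 254 = 47022)
s/q(-42, -215) = 47022/(-125) = 47022*(-1/125) = -47022/125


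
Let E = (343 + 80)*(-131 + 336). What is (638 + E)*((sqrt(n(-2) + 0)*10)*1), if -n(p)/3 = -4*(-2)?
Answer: 1747060*I*sqrt(6) ≈ 4.2794e+6*I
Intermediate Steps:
n(p) = -24 (n(p) = -(-12)*(-2) = -3*8 = -24)
E = 86715 (E = 423*205 = 86715)
(638 + E)*((sqrt(n(-2) + 0)*10)*1) = (638 + 86715)*((sqrt(-24 + 0)*10)*1) = 87353*((sqrt(-24)*10)*1) = 87353*(((2*I*sqrt(6))*10)*1) = 87353*((20*I*sqrt(6))*1) = 87353*(20*I*sqrt(6)) = 1747060*I*sqrt(6)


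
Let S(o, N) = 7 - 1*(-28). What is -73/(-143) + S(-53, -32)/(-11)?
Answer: -382/143 ≈ -2.6713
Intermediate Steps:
S(o, N) = 35 (S(o, N) = 7 + 28 = 35)
-73/(-143) + S(-53, -32)/(-11) = -73/(-143) + 35/(-11) = -73*(-1/143) + 35*(-1/11) = 73/143 - 35/11 = -382/143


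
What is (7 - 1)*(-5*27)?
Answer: -810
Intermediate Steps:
(7 - 1)*(-5*27) = 6*(-135) = -810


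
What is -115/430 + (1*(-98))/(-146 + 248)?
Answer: -5387/4386 ≈ -1.2282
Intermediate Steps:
-115/430 + (1*(-98))/(-146 + 248) = -115*1/430 - 98/102 = -23/86 - 98*1/102 = -23/86 - 49/51 = -5387/4386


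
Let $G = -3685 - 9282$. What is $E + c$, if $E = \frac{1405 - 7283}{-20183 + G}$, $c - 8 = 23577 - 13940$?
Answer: $\frac{159868814}{16575} \approx 9645.2$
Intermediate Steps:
$c = 9645$ ($c = 8 + \left(23577 - 13940\right) = 8 + 9637 = 9645$)
$G = -12967$ ($G = -3685 - 9282 = -12967$)
$E = \frac{2939}{16575}$ ($E = \frac{1405 - 7283}{-20183 - 12967} = - \frac{5878}{-33150} = \left(-5878\right) \left(- \frac{1}{33150}\right) = \frac{2939}{16575} \approx 0.17732$)
$E + c = \frac{2939}{16575} + 9645 = \frac{159868814}{16575}$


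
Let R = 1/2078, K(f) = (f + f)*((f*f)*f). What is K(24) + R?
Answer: 1378861057/2078 ≈ 6.6355e+5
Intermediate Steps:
K(f) = 2*f⁴ (K(f) = (2*f)*(f²*f) = (2*f)*f³ = 2*f⁴)
R = 1/2078 ≈ 0.00048123
K(24) + R = 2*24⁴ + 1/2078 = 2*331776 + 1/2078 = 663552 + 1/2078 = 1378861057/2078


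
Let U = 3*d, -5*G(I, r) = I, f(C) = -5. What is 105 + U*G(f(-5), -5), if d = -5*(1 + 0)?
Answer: 90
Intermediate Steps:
G(I, r) = -I/5
d = -5 (d = -5*1 = -5)
U = -15 (U = 3*(-5) = -15)
105 + U*G(f(-5), -5) = 105 - (-3)*(-5) = 105 - 15*1 = 105 - 15 = 90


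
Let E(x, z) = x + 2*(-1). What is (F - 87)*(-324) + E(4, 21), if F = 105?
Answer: -5830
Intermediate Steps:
E(x, z) = -2 + x (E(x, z) = x - 2 = -2 + x)
(F - 87)*(-324) + E(4, 21) = (105 - 87)*(-324) + (-2 + 4) = 18*(-324) + 2 = -5832 + 2 = -5830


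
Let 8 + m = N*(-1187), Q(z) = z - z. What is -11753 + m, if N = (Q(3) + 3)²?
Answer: -22444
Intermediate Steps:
Q(z) = 0
N = 9 (N = (0 + 3)² = 3² = 9)
m = -10691 (m = -8 + 9*(-1187) = -8 - 10683 = -10691)
-11753 + m = -11753 - 10691 = -22444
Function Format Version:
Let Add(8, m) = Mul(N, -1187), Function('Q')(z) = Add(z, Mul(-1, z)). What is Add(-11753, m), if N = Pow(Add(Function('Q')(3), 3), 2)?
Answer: -22444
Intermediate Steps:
Function('Q')(z) = 0
N = 9 (N = Pow(Add(0, 3), 2) = Pow(3, 2) = 9)
m = -10691 (m = Add(-8, Mul(9, -1187)) = Add(-8, -10683) = -10691)
Add(-11753, m) = Add(-11753, -10691) = -22444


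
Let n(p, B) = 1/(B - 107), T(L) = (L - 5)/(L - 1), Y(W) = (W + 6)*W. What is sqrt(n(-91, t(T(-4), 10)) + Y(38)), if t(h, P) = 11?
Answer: sqrt(963066)/24 ≈ 40.890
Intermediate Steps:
Y(W) = W*(6 + W) (Y(W) = (6 + W)*W = W*(6 + W))
T(L) = (-5 + L)/(-1 + L)
n(p, B) = 1/(-107 + B)
sqrt(n(-91, t(T(-4), 10)) + Y(38)) = sqrt(1/(-107 + 11) + 38*(6 + 38)) = sqrt(1/(-96) + 38*44) = sqrt(-1/96 + 1672) = sqrt(160511/96) = sqrt(963066)/24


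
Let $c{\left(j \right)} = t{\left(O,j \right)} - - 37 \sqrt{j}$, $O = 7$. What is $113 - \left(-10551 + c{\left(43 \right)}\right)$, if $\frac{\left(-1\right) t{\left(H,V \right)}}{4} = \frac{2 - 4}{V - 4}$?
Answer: $\frac{415888}{39} - 37 \sqrt{43} \approx 10421.0$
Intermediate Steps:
$t{\left(H,V \right)} = \frac{8}{-4 + V}$ ($t{\left(H,V \right)} = - 4 \frac{2 - 4}{V - 4} = - 4 \left(- \frac{2}{-4 + V}\right) = \frac{8}{-4 + V}$)
$c{\left(j \right)} = \frac{8}{-4 + j} + 37 \sqrt{j}$ ($c{\left(j \right)} = \frac{8}{-4 + j} - - 37 \sqrt{j} = \frac{8}{-4 + j} + 37 \sqrt{j}$)
$113 - \left(-10551 + c{\left(43 \right)}\right) = 113 - \left(-10551 + \frac{8 + 37 \sqrt{43} \left(-4 + 43\right)}{-4 + 43}\right) = 113 - \left(-10551 + \frac{8 + 37 \sqrt{43} \cdot 39}{39}\right) = 113 - \left(-10551 + \frac{8 + 1443 \sqrt{43}}{39}\right) = 113 - \left(-10551 + \left(\frac{8}{39} + 37 \sqrt{43}\right)\right) = 113 - \left(- \frac{411481}{39} + 37 \sqrt{43}\right) = 113 + \left(\frac{411481}{39} - 37 \sqrt{43}\right) = \frac{415888}{39} - 37 \sqrt{43}$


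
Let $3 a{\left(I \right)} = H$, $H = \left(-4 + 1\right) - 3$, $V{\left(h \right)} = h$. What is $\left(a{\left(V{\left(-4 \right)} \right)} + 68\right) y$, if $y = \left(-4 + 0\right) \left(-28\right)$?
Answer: $7392$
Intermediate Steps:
$y = 112$ ($y = \left(-4\right) \left(-28\right) = 112$)
$H = -6$ ($H = -3 - 3 = -6$)
$a{\left(I \right)} = -2$ ($a{\left(I \right)} = \frac{1}{3} \left(-6\right) = -2$)
$\left(a{\left(V{\left(-4 \right)} \right)} + 68\right) y = \left(-2 + 68\right) 112 = 66 \cdot 112 = 7392$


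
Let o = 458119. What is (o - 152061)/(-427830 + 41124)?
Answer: -153029/193353 ≈ -0.79145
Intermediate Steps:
(o - 152061)/(-427830 + 41124) = (458119 - 152061)/(-427830 + 41124) = 306058/(-386706) = 306058*(-1/386706) = -153029/193353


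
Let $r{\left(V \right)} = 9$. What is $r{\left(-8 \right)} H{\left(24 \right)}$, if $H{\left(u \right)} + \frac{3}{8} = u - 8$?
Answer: $\frac{1125}{8} \approx 140.63$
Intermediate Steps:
$H{\left(u \right)} = - \frac{67}{8} + u$ ($H{\left(u \right)} = - \frac{3}{8} + \left(u - 8\right) = - \frac{3}{8} + \left(-8 + u\right) = - \frac{67}{8} + u$)
$r{\left(-8 \right)} H{\left(24 \right)} = 9 \left(- \frac{67}{8} + 24\right) = 9 \cdot \frac{125}{8} = \frac{1125}{8}$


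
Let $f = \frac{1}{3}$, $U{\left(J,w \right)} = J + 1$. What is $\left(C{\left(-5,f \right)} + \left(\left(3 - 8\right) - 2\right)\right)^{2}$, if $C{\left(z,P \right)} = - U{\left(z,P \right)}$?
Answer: $9$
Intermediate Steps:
$U{\left(J,w \right)} = 1 + J$
$f = \frac{1}{3} \approx 0.33333$
$C{\left(z,P \right)} = -1 - z$ ($C{\left(z,P \right)} = - (1 + z) = -1 - z$)
$\left(C{\left(-5,f \right)} + \left(\left(3 - 8\right) - 2\right)\right)^{2} = \left(\left(-1 - -5\right) + \left(\left(3 - 8\right) - 2\right)\right)^{2} = \left(\left(-1 + 5\right) - 7\right)^{2} = \left(4 - 7\right)^{2} = \left(-3\right)^{2} = 9$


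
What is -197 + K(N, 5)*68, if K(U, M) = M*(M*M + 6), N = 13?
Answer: 10343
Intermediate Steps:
K(U, M) = M*(6 + M²) (K(U, M) = M*(M² + 6) = M*(6 + M²))
-197 + K(N, 5)*68 = -197 + (5*(6 + 5²))*68 = -197 + (5*(6 + 25))*68 = -197 + (5*31)*68 = -197 + 155*68 = -197 + 10540 = 10343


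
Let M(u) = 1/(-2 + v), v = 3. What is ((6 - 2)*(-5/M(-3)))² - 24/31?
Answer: 12376/31 ≈ 399.23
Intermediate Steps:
M(u) = 1 (M(u) = 1/(-2 + 3) = 1/1 = 1)
((6 - 2)*(-5/M(-3)))² - 24/31 = ((6 - 2)*(-5/1))² - 24/31 = (4*(-5*1))² + (1/31)*(-24) = (4*(-5))² - 24/31 = (-20)² - 24/31 = 400 - 24/31 = 12376/31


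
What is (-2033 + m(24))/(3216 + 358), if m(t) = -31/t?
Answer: -48823/85776 ≈ -0.56919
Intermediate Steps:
(-2033 + m(24))/(3216 + 358) = (-2033 - 31/24)/(3216 + 358) = (-2033 - 31*1/24)/3574 = (-2033 - 31/24)*(1/3574) = -48823/24*1/3574 = -48823/85776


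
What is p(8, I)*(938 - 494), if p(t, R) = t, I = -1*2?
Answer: 3552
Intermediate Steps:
I = -2
p(8, I)*(938 - 494) = 8*(938 - 494) = 8*444 = 3552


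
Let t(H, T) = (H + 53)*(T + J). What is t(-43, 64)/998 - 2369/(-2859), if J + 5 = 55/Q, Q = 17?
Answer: 35220337/24252897 ≈ 1.4522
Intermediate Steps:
J = -30/17 (J = -5 + 55/17 = -30/17 ≈ -1.7647)
t(H, T) = (53 + H)*(-30/17 + T) (t(H, T) = (H + 53)*(T - 30/17) = (53 + H)*(-30/17 + T))
t(-43, 64)/998 - 2369/(-2859) = (-1590/17 + 53*64 - 30/17*(-43) - 43*64)/998 - 2369/(-2859) = (-1590/17 + 3392 + 1290/17 - 2752)*(1/998) - 2369*(-1/2859) = (10580/17)*(1/998) + 2369/2859 = 5290/8483 + 2369/2859 = 35220337/24252897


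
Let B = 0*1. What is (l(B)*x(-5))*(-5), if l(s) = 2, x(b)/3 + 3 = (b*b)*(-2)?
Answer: 1590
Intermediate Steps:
x(b) = -9 - 6*b² (x(b) = -9 + 3*((b*b)*(-2)) = -9 + 3*(b²*(-2)) = -9 + 3*(-2*b²) = -9 - 6*b²)
B = 0
(l(B)*x(-5))*(-5) = (2*(-9 - 6*(-5)²))*(-5) = (2*(-9 - 6*25))*(-5) = (2*(-9 - 150))*(-5) = (2*(-159))*(-5) = -318*(-5) = 1590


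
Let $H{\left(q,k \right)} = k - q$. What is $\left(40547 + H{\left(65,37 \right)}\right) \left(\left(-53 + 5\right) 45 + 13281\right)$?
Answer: $450611799$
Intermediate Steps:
$\left(40547 + H{\left(65,37 \right)}\right) \left(\left(-53 + 5\right) 45 + 13281\right) = \left(40547 + \left(37 - 65\right)\right) \left(\left(-53 + 5\right) 45 + 13281\right) = \left(40547 + \left(37 - 65\right)\right) \left(\left(-48\right) 45 + 13281\right) = \left(40547 - 28\right) \left(-2160 + 13281\right) = 40519 \cdot 11121 = 450611799$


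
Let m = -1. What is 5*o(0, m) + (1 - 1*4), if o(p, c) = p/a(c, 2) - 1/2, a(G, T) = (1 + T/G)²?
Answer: -11/2 ≈ -5.5000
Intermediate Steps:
o(p, c) = -½ + p*c²/(2 + c)² (o(p, c) = p/(((c + 2)²/c²)) - 1/2 = p/(((2 + c)²/c²)) - 1*½ = p*(c²/(2 + c)²) - ½ = p*c²/(2 + c)² - ½ = -½ + p*c²/(2 + c)²)
5*o(0, m) + (1 - 1*4) = 5*(-½ + 0*(-1)²/(2 - 1)²) + (1 - 1*4) = 5*(-½ + 0*1/1²) + (1 - 4) = 5*(-½ + 0*1*1) - 3 = 5*(-½ + 0) - 3 = 5*(-½) - 3 = -5/2 - 3 = -11/2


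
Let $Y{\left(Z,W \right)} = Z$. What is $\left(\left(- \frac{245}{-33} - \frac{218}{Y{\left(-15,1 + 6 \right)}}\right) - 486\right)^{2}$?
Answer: $\frac{5862505489}{27225} \approx 2.1534 \cdot 10^{5}$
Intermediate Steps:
$\left(\left(- \frac{245}{-33} - \frac{218}{Y{\left(-15,1 + 6 \right)}}\right) - 486\right)^{2} = \left(\left(- \frac{245}{-33} - \frac{218}{-15}\right) - 486\right)^{2} = \left(\left(\left(-245\right) \left(- \frac{1}{33}\right) - - \frac{218}{15}\right) - 486\right)^{2} = \left(\left(\frac{245}{33} + \frac{218}{15}\right) - 486\right)^{2} = \left(\frac{3623}{165} - 486\right)^{2} = \left(- \frac{76567}{165}\right)^{2} = \frac{5862505489}{27225}$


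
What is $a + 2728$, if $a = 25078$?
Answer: $27806$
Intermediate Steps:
$a + 2728 = 25078 + 2728 = 27806$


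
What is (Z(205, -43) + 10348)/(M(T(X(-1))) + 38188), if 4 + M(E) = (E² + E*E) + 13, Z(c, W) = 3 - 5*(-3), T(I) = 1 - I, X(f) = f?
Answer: 10366/38205 ≈ 0.27133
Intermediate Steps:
Z(c, W) = 18 (Z(c, W) = 3 + 15 = 18)
M(E) = 9 + 2*E² (M(E) = -4 + ((E² + E*E) + 13) = -4 + ((E² + E²) + 13) = -4 + (2*E² + 13) = -4 + (13 + 2*E²) = 9 + 2*E²)
(Z(205, -43) + 10348)/(M(T(X(-1))) + 38188) = (18 + 10348)/((9 + 2*(1 - 1*(-1))²) + 38188) = 10366/((9 + 2*(1 + 1)²) + 38188) = 10366/((9 + 2*2²) + 38188) = 10366/((9 + 2*4) + 38188) = 10366/((9 + 8) + 38188) = 10366/(17 + 38188) = 10366/38205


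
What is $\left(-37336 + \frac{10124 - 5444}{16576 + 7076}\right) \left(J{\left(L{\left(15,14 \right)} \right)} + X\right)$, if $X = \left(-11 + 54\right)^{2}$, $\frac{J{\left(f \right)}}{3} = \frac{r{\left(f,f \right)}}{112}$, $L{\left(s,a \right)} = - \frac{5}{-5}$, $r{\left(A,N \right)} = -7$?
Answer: $- \frac{362805374191}{5256} \approx -6.9027 \cdot 10^{7}$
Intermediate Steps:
$L{\left(s,a \right)} = 1$ ($L{\left(s,a \right)} = \left(-5\right) \left(- \frac{1}{5}\right) = 1$)
$J{\left(f \right)} = - \frac{3}{16}$ ($J{\left(f \right)} = 3 \left(- \frac{7}{112}\right) = 3 \left(\left(-7\right) \frac{1}{112}\right) = 3 \left(- \frac{1}{16}\right) = - \frac{3}{16}$)
$X = 1849$ ($X = 43^{2} = 1849$)
$\left(-37336 + \frac{10124 - 5444}{16576 + 7076}\right) \left(J{\left(L{\left(15,14 \right)} \right)} + X\right) = \left(-37336 + \frac{10124 - 5444}{16576 + 7076}\right) \left(- \frac{3}{16} + 1849\right) = \left(-37336 + \frac{4680}{23652}\right) \frac{29581}{16} = \left(-37336 + 4680 \cdot \frac{1}{23652}\right) \frac{29581}{16} = \left(-37336 + \frac{130}{657}\right) \frac{29581}{16} = \left(- \frac{24529622}{657}\right) \frac{29581}{16} = - \frac{362805374191}{5256}$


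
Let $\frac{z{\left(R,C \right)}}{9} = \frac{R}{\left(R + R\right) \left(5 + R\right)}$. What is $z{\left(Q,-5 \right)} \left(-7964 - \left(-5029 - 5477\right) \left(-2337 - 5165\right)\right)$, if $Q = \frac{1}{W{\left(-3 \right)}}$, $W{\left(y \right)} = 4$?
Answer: $-67563408$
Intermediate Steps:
$Q = \frac{1}{4} \approx 0.25$
$z{\left(R,C \right)} = \frac{9}{2 \left(5 + R\right)}$ ($z{\left(R,C \right)} = 9 \frac{R}{\left(R + R\right) \left(5 + R\right)} = 9 \frac{R}{2 R \left(5 + R\right)} = 9 R \frac{1}{2 R \left(5 + R\right)} = 9 \frac{1}{2 \left(5 + R\right)} = \frac{9}{2 \left(5 + R\right)}$)
$z{\left(Q,-5 \right)} \left(-7964 - \left(-5029 - 5477\right) \left(-2337 - 5165\right)\right) = \frac{9}{2 \left(5 + \frac{1}{4}\right)} \left(-7964 - \left(-5029 - 5477\right) \left(-2337 - 5165\right)\right) = \frac{9}{2 \cdot \frac{21}{4}} \left(-7964 - \left(-10506\right) \left(-7502\right)\right) = \frac{9}{2} \cdot \frac{4}{21} \left(-7964 - 78816012\right) = \frac{6 \left(-7964 - 78816012\right)}{7} = \frac{6}{7} \left(-78823976\right) = -67563408$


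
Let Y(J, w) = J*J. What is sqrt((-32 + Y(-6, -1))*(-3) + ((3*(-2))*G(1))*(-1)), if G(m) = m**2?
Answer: I*sqrt(6) ≈ 2.4495*I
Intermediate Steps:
Y(J, w) = J**2
sqrt((-32 + Y(-6, -1))*(-3) + ((3*(-2))*G(1))*(-1)) = sqrt((-32 + (-6)**2)*(-3) + ((3*(-2))*1**2)*(-1)) = sqrt((-32 + 36)*(-3) - 6*1*(-1)) = sqrt(4*(-3) - 6*(-1)) = sqrt(-12 + 6) = sqrt(-6) = I*sqrt(6)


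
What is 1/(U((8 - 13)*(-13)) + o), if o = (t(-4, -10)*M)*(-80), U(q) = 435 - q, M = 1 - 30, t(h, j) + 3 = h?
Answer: -1/15870 ≈ -6.3012e-5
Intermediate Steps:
t(h, j) = -3 + h
M = -29
o = -16240 (o = ((-3 - 4)*(-29))*(-80) = -7*(-29)*(-80) = 203*(-80) = -16240)
1/(U((8 - 13)*(-13)) + o) = 1/((435 - (8 - 13)*(-13)) - 16240) = 1/((435 - (-5)*(-13)) - 16240) = 1/((435 - 1*65) - 16240) = 1/((435 - 65) - 16240) = 1/(370 - 16240) = 1/(-15870) = -1/15870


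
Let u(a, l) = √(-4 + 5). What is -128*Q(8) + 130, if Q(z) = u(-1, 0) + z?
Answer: -1022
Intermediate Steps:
u(a, l) = 1 (u(a, l) = √1 = 1)
Q(z) = 1 + z
-128*Q(8) + 130 = -128*(1 + 8) + 130 = -128*9 + 130 = -1152 + 130 = -1022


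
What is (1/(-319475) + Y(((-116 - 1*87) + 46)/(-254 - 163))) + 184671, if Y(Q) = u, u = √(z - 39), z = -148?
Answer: 58997767724/319475 + I*√187 ≈ 1.8467e+5 + 13.675*I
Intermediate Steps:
u = I*√187 (u = √(-148 - 39) = √(-187) = I*√187 ≈ 13.675*I)
Y(Q) = I*√187
(1/(-319475) + Y(((-116 - 1*87) + 46)/(-254 - 163))) + 184671 = (1/(-319475) + I*√187) + 184671 = (-1/319475 + I*√187) + 184671 = 58997767724/319475 + I*√187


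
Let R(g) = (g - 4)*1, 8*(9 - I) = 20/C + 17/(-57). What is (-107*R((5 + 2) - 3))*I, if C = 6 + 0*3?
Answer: 0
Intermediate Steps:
C = 6 (C = 6 + 0 = 6)
I = 3931/456 (I = 9 - (20/6 + 17/(-57))/8 = 9 - (20*(⅙) + 17*(-1/57))/8 = 9 - (10/3 - 17/57)/8 = 9 - ⅛*173/57 = 9 - 173/456 = 3931/456 ≈ 8.6206)
R(g) = -4 + g (R(g) = (-4 + g)*1 = -4 + g)
(-107*R((5 + 2) - 3))*I = -107*(-4 + ((5 + 2) - 3))*(3931/456) = -107*(-4 + (7 - 3))*(3931/456) = -107*(-4 + 4)*(3931/456) = -107*0*(3931/456) = 0*(3931/456) = 0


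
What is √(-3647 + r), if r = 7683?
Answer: 2*√1009 ≈ 63.530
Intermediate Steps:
√(-3647 + r) = √(-3647 + 7683) = √4036 = 2*√1009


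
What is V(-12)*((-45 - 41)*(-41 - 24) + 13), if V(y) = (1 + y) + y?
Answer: -128869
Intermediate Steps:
V(y) = 1 + 2*y
V(-12)*((-45 - 41)*(-41 - 24) + 13) = (1 + 2*(-12))*((-45 - 41)*(-41 - 24) + 13) = (1 - 24)*(-86*(-65) + 13) = -23*(5590 + 13) = -23*5603 = -128869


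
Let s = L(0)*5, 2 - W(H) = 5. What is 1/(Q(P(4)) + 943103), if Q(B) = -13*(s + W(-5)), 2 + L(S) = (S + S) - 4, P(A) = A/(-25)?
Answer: 1/943532 ≈ 1.0598e-6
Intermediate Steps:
W(H) = -3 (W(H) = 2 - 1*5 = 2 - 5 = -3)
P(A) = -A/25 (P(A) = A*(-1/25) = -A/25)
L(S) = -6 + 2*S (L(S) = -2 + ((S + S) - 4) = -2 + (2*S - 4) = -2 + (-4 + 2*S) = -6 + 2*S)
s = -30 (s = (-6 + 2*0)*5 = (-6 + 0)*5 = -6*5 = -30)
Q(B) = 429 (Q(B) = -13*(-30 - 3) = -13*(-33) = 429)
1/(Q(P(4)) + 943103) = 1/(429 + 943103) = 1/943532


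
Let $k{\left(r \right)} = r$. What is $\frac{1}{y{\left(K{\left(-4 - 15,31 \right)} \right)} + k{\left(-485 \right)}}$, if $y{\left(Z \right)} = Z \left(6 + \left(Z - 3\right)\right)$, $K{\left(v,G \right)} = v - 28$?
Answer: $\frac{1}{1583} \approx 0.00063171$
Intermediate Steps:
$K{\left(v,G \right)} = -28 + v$
$y{\left(Z \right)} = Z \left(3 + Z\right)$ ($y{\left(Z \right)} = Z \left(6 + \left(-3 + Z\right)\right) = Z \left(3 + Z\right)$)
$\frac{1}{y{\left(K{\left(-4 - 15,31 \right)} \right)} + k{\left(-485 \right)}} = \frac{1}{\left(-28 - 19\right) \left(3 - 47\right) - 485} = \frac{1}{- 47 \left(3 - 47\right) - 485} = \frac{1}{\left(-47\right) \left(-44\right) - 485} = \frac{1}{2068 - 485} = \frac{1}{1583}$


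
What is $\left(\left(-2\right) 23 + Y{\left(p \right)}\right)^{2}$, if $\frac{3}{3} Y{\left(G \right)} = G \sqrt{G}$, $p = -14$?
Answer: $-628 + 1288 i \sqrt{14} \approx -628.0 + 4819.3 i$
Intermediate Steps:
$Y{\left(G \right)} = G^{\frac{3}{2}}$ ($Y{\left(G \right)} = G \sqrt{G} = G^{\frac{3}{2}}$)
$\left(\left(-2\right) 23 + Y{\left(p \right)}\right)^{2} = \left(\left(-2\right) 23 + \left(-14\right)^{\frac{3}{2}}\right)^{2} = \left(-46 - 14 i \sqrt{14}\right)^{2}$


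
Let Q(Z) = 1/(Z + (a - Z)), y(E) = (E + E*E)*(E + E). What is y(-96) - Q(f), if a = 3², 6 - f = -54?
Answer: -15759361/9 ≈ -1.7510e+6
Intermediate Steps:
f = 60 (f = 6 - 1*(-54) = 6 + 54 = 60)
y(E) = 2*E*(E + E²) (y(E) = (E + E²)*(2*E) = 2*E*(E + E²))
a = 9
Q(Z) = ⅑ (Q(Z) = 1/(Z + (9 - Z)) = 1/9 = ⅑)
y(-96) - Q(f) = 2*(-96)²*(1 - 96) - 1*⅑ = 2*9216*(-95) - ⅑ = -1751040 - ⅑ = -15759361/9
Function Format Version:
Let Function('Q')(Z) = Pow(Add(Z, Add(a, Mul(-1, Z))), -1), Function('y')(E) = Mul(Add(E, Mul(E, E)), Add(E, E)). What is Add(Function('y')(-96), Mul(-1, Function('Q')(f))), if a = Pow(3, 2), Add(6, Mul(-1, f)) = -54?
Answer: Rational(-15759361, 9) ≈ -1.7510e+6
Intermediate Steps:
f = 60 (f = Add(6, Mul(-1, -54)) = Add(6, 54) = 60)
Function('y')(E) = Mul(2, E, Add(E, Pow(E, 2))) (Function('y')(E) = Mul(Add(E, Pow(E, 2)), Mul(2, E)) = Mul(2, E, Add(E, Pow(E, 2))))
a = 9
Function('Q')(Z) = Rational(1, 9) (Function('Q')(Z) = Pow(Add(Z, Add(9, Mul(-1, Z))), -1) = Pow(9, -1) = Rational(1, 9))
Add(Function('y')(-96), Mul(-1, Function('Q')(f))) = Add(Mul(2, Pow(-96, 2), Add(1, -96)), Mul(-1, Rational(1, 9))) = Add(Mul(2, 9216, -95), Rational(-1, 9)) = Add(-1751040, Rational(-1, 9)) = Rational(-15759361, 9)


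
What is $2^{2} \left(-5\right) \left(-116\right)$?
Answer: $2320$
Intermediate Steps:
$2^{2} \left(-5\right) \left(-116\right) = 4 \left(-5\right) \left(-116\right) = \left(-20\right) \left(-116\right) = 2320$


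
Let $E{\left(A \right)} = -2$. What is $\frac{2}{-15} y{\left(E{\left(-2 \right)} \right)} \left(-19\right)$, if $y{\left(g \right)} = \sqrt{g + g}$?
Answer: $\frac{76 i}{15} \approx 5.0667 i$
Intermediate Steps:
$y{\left(g \right)} = \sqrt{2} \sqrt{g}$ ($y{\left(g \right)} = \sqrt{2 g} = \sqrt{2} \sqrt{g}$)
$\frac{2}{-15} y{\left(E{\left(-2 \right)} \right)} \left(-19\right) = \frac{2}{-15} \sqrt{2} \sqrt{-2} \left(-19\right) = 2 \left(- \frac{1}{15}\right) \sqrt{2} i \sqrt{2} \left(-19\right) = - \frac{2 \cdot 2 i}{15} \left(-19\right) = - \frac{4 i}{15} \left(-19\right) = \frac{76 i}{15}$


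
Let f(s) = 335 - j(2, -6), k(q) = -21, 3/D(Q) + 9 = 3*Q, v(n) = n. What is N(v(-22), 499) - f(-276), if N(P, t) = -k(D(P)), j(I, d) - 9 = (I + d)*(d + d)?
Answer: -257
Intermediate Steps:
D(Q) = 3/(-9 + 3*Q)
j(I, d) = 9 + 2*d*(I + d) (j(I, d) = 9 + (I + d)*(d + d) = 9 + (I + d)*(2*d) = 9 + 2*d*(I + d))
f(s) = 278 (f(s) = 335 - (9 + 2*(-6)**2 + 2*2*(-6)) = 335 - (9 + 2*36 - 24) = 335 - (9 + 72 - 24) = 335 - 1*57 = 335 - 57 = 278)
N(P, t) = 21 (N(P, t) = -1*(-21) = 21)
N(v(-22), 499) - f(-276) = 21 - 1*278 = 21 - 278 = -257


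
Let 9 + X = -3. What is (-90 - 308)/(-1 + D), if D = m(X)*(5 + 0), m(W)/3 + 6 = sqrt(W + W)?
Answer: 36218/13681 + 11940*I*sqrt(6)/13681 ≈ 2.6473 + 2.1378*I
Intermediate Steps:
X = -12 (X = -9 - 3 = -12)
m(W) = -18 + 3*sqrt(2)*sqrt(W) (m(W) = -18 + 3*sqrt(W + W) = -18 + 3*sqrt(2*W) = -18 + 3*(sqrt(2)*sqrt(W)) = -18 + 3*sqrt(2)*sqrt(W))
D = -90 + 30*I*sqrt(6) (D = (-18 + 3*sqrt(2)*sqrt(-12))*(5 + 0) = (-18 + 3*sqrt(2)*(2*I*sqrt(3)))*5 = (-18 + 6*I*sqrt(6))*5 = -90 + 30*I*sqrt(6) ≈ -90.0 + 73.485*I)
(-90 - 308)/(-1 + D) = (-90 - 308)/(-1 + (-90 + 30*I*sqrt(6))) = -398/(-91 + 30*I*sqrt(6))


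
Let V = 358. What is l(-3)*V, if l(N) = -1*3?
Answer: -1074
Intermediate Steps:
l(N) = -3
l(-3)*V = -3*358 = -1074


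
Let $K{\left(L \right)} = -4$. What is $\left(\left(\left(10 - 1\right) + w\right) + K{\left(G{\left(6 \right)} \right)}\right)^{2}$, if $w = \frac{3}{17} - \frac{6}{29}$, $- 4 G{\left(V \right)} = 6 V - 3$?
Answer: $\frac{6002500}{243049} \approx 24.697$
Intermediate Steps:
$G{\left(V \right)} = \frac{3}{4} - \frac{3 V}{2}$ ($G{\left(V \right)} = - \frac{6 V - 3}{4} = - \frac{-3 + 6 V}{4} = \frac{3}{4} - \frac{3 V}{2}$)
$w = - \frac{15}{493}$ ($w = 3 \cdot \frac{1}{17} - \frac{6}{29} = \frac{3}{17} - \frac{6}{29} = - \frac{15}{493} \approx -0.030426$)
$\left(\left(\left(10 - 1\right) + w\right) + K{\left(G{\left(6 \right)} \right)}\right)^{2} = \left(\left(\left(10 - 1\right) - \frac{15}{493}\right) - 4\right)^{2} = \left(\left(9 - \frac{15}{493}\right) - 4\right)^{2} = \left(\frac{4422}{493} - 4\right)^{2} = \left(\frac{2450}{493}\right)^{2} = \frac{6002500}{243049}$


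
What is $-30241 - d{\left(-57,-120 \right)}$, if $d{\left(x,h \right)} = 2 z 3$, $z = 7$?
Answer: $-30283$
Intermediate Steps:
$d{\left(x,h \right)} = 42$ ($d{\left(x,h \right)} = 2 \cdot 7 \cdot 3 = 14 \cdot 3 = 42$)
$-30241 - d{\left(-57,-120 \right)} = -30241 - 42 = -30283$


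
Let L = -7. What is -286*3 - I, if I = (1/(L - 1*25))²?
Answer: -878593/1024 ≈ -858.00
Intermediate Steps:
I = 1/1024 (I = (1/(-7 - 1*25))² = (1/(-7 - 25))² = (1/(-32))² = (-1/32)² = 1/1024 ≈ 0.00097656)
-286*3 - I = -286*3 - 1*1/1024 = -858 - 1/1024 = -878593/1024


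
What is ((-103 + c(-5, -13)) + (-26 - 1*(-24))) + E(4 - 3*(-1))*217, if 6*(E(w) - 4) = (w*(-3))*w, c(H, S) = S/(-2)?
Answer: -4547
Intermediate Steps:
c(H, S) = -S/2 (c(H, S) = S*(-1/2) = -S/2)
E(w) = 4 - w**2/2 (E(w) = 4 + ((w*(-3))*w)/6 = 4 + ((-3*w)*w)/6 = 4 + (-3*w**2)/6 = 4 - w**2/2)
((-103 + c(-5, -13)) + (-26 - 1*(-24))) + E(4 - 3*(-1))*217 = ((-103 - 1/2*(-13)) + (-26 - 1*(-24))) + (4 - (4 - 3*(-1))**2/2)*217 = ((-103 + 13/2) + (-26 + 24)) + (4 - (4 + 3)**2/2)*217 = (-193/2 - 2) + (4 - 1/2*7**2)*217 = -197/2 + (4 - 1/2*49)*217 = -197/2 + (4 - 49/2)*217 = -197/2 - 41/2*217 = -197/2 - 8897/2 = -4547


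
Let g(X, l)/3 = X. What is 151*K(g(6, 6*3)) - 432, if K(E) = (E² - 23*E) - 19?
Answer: -16891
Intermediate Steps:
g(X, l) = 3*X
K(E) = -19 + E² - 23*E
151*K(g(6, 6*3)) - 432 = 151*(-19 + (3*6)² - 69*6) - 432 = 151*(-19 + 18² - 23*18) - 432 = 151*(-19 + 324 - 414) - 432 = 151*(-109) - 432 = -16459 - 432 = -16891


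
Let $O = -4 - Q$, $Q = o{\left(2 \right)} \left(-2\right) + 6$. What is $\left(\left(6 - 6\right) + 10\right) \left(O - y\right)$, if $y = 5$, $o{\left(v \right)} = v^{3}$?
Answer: $10$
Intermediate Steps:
$Q = -10$ ($Q = 2^{3} \left(-2\right) + 6 = 8 \left(-2\right) + 6 = -16 + 6 = -10$)
$O = 6$ ($O = -4 - -10 = -4 + 10 = 6$)
$\left(\left(6 - 6\right) + 10\right) \left(O - y\right) = \left(\left(6 - 6\right) + 10\right) \left(6 - 5\right) = \left(0 + 10\right) 1 = 10 \cdot 1 = 10$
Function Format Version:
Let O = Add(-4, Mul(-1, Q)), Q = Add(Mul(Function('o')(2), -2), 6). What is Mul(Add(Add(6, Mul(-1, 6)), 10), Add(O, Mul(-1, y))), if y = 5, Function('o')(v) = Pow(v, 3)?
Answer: 10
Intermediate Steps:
Q = -10 (Q = Add(Mul(Pow(2, 3), -2), 6) = Add(Mul(8, -2), 6) = Add(-16, 6) = -10)
O = 6 (O = Add(-4, Mul(-1, -10)) = Add(-4, 10) = 6)
Mul(Add(Add(6, Mul(-1, 6)), 10), Add(O, Mul(-1, y))) = Mul(Add(Add(6, Mul(-1, 6)), 10), Add(6, Mul(-1, 5))) = Mul(Add(Add(6, -6), 10), Add(6, -5)) = Mul(Add(0, 10), 1) = Mul(10, 1) = 10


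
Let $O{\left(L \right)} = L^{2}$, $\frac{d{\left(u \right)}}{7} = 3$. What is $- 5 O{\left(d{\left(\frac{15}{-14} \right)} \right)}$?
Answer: $-2205$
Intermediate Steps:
$d{\left(u \right)} = 21$ ($d{\left(u \right)} = 7 \cdot 3 = 21$)
$- 5 O{\left(d{\left(\frac{15}{-14} \right)} \right)} = - 5 \cdot 21^{2} = \left(-5\right) 441 = -2205$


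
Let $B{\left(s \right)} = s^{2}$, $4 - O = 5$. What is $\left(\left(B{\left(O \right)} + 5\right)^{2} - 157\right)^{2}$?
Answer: $14641$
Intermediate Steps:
$O = -1$ ($O = 4 - 5 = -1$)
$\left(\left(B{\left(O \right)} + 5\right)^{2} - 157\right)^{2} = \left(\left(\left(-1\right)^{2} + 5\right)^{2} - 157\right)^{2} = \left(\left(1 + 5\right)^{2} - 157\right)^{2} = \left(6^{2} - 157\right)^{2} = \left(36 - 157\right)^{2} = \left(-121\right)^{2} = 14641$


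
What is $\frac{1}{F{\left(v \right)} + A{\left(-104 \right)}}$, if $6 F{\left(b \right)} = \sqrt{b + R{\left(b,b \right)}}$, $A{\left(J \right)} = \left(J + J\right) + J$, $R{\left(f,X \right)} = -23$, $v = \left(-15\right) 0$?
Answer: $- \frac{11232}{3504407} - \frac{6 i \sqrt{23}}{3504407} \approx -0.0032051 - 8.2111 \cdot 10^{-6} i$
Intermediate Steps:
$v = 0$
$A{\left(J \right)} = 3 J$ ($A{\left(J \right)} = 2 J + J = 3 J$)
$F{\left(b \right)} = \frac{\sqrt{-23 + b}}{6}$ ($F{\left(b \right)} = \frac{\sqrt{b - 23}}{6} = \frac{\sqrt{-23 + b}}{6}$)
$\frac{1}{F{\left(v \right)} + A{\left(-104 \right)}} = \frac{1}{\frac{\sqrt{-23 + 0}}{6} + 3 \left(-104\right)} = \frac{1}{\frac{\sqrt{-23}}{6} - 312} = \frac{1}{\frac{i \sqrt{23}}{6} - 312} = \frac{1}{-312 + \frac{i \sqrt{23}}{6}}$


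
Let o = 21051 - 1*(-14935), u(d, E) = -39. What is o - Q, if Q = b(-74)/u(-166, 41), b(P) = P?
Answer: 1403380/39 ≈ 35984.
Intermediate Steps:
Q = 74/39 (Q = -74/(-39) = -74*(-1/39) = 74/39 ≈ 1.8974)
o = 35986 (o = 21051 + 14935 = 35986)
o - Q = 35986 - 1*74/39 = 35986 - 74/39 = 1403380/39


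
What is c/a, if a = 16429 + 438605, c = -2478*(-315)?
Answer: 130095/75839 ≈ 1.7154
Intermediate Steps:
c = 780570
a = 455034
c/a = 780570/455034 = 780570*(1/455034) = 130095/75839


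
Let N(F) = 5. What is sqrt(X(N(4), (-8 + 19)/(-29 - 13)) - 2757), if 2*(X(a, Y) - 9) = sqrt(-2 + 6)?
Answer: I*sqrt(2747) ≈ 52.412*I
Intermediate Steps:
X(a, Y) = 10 (X(a, Y) = 9 + sqrt(-2 + 6)/2 = 9 + sqrt(4)/2 = 9 + (1/2)*2 = 9 + 1 = 10)
sqrt(X(N(4), (-8 + 19)/(-29 - 13)) - 2757) = sqrt(10 - 2757) = sqrt(-2747) = I*sqrt(2747)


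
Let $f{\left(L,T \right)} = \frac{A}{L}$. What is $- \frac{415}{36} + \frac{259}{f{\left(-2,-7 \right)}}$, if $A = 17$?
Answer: $- \frac{25703}{612} \approx -41.998$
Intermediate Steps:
$f{\left(L,T \right)} = \frac{17}{L}$
$- \frac{415}{36} + \frac{259}{f{\left(-2,-7 \right)}} = - \frac{415}{36} + \frac{259}{17 \frac{1}{-2}} = \left(-415\right) \frac{1}{36} + \frac{259}{17 \left(- \frac{1}{2}\right)} = - \frac{415}{36} + \frac{259}{- \frac{17}{2}} = - \frac{415}{36} + 259 \left(- \frac{2}{17}\right) = - \frac{415}{36} - \frac{518}{17} = - \frac{25703}{612}$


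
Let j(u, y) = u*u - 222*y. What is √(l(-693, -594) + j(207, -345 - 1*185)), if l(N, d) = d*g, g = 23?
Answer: √146847 ≈ 383.21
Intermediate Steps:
j(u, y) = u² - 222*y
l(N, d) = 23*d (l(N, d) = d*23 = 23*d)
√(l(-693, -594) + j(207, -345 - 1*185)) = √(23*(-594) + (207² - 222*(-345 - 1*185))) = √(-13662 + (42849 - 222*(-345 - 185))) = √(-13662 + (42849 - 222*(-530))) = √(-13662 + (42849 + 117660)) = √(-13662 + 160509) = √146847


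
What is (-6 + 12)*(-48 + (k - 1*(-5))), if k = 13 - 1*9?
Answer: -234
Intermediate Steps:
k = 4 (k = 13 - 9 = 4)
(-6 + 12)*(-48 + (k - 1*(-5))) = (-6 + 12)*(-48 + (4 - 1*(-5))) = 6*(-48 + (4 + 5)) = 6*(-48 + 9) = 6*(-39) = -234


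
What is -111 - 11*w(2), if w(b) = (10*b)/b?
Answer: -221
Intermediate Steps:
w(b) = 10
-111 - 11*w(2) = -111 - 11*10 = -111 - 110 = -221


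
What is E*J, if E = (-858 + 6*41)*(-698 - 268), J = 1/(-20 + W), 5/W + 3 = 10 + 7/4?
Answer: -30429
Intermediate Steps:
W = 4/7 (W = 5/(-3 + (10 + 7/4)) = 5/(-3 + 47/4) = 5/(35/4) = 5*(4/35) = 4/7 ≈ 0.57143)
J = -7/136 (J = 1/(-20 + 4/7) = 1/(-136/7) = -7/136 ≈ -0.051471)
E = 591192 (E = (-858 + 246)*(-966) = -612*(-966) = 591192)
E*J = 591192*(-7/136) = -30429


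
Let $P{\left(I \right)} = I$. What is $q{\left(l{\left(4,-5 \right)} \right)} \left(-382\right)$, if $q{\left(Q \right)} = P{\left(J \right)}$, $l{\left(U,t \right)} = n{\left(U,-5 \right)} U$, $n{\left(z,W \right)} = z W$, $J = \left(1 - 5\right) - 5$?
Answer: $3438$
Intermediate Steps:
$J = -9$ ($J = -4 - 5 = -9$)
$n{\left(z,W \right)} = W z$
$l{\left(U,t \right)} = - 5 U^{2}$ ($l{\left(U,t \right)} = - 5 U U = - 5 U^{2}$)
$q{\left(Q \right)} = -9$
$q{\left(l{\left(4,-5 \right)} \right)} \left(-382\right) = \left(-9\right) \left(-382\right) = 3438$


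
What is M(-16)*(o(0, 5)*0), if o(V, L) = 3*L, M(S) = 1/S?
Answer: 0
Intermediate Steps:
M(-16)*(o(0, 5)*0) = ((3*5)*0)/(-16) = -15*0/16 = -1/16*0 = 0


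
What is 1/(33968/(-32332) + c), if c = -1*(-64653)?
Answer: 8083/522581707 ≈ 1.5467e-5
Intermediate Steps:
c = 64653
1/(33968/(-32332) + c) = 1/(33968/(-32332) + 64653) = 1/(33968*(-1/32332) + 64653) = 1/(-8492/8083 + 64653) = 1/(522581707/8083) = 8083/522581707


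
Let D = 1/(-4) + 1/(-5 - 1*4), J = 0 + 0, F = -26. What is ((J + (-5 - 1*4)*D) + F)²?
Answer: 34969/64 ≈ 546.39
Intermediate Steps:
J = 0
D = -7/24 (D = 1*(-¼) + (¼)/(-6) = -¼ - ⅙*¼ = -¼ - 1/24 = -7/24 ≈ -0.29167)
((J + (-5 - 1*4)*D) + F)² = ((0 + (-5 - 1*4)*(-7/24)) - 26)² = ((0 + (-5 - 4)*(-7/24)) - 26)² = ((0 - 9*(-7/24)) - 26)² = ((0 + 21/8) - 26)² = (21/8 - 26)² = (-187/8)² = 34969/64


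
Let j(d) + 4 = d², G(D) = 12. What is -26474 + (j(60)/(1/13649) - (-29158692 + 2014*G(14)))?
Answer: 78189854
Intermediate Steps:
j(d) = -4 + d²
-26474 + (j(60)/(1/13649) - (-29158692 + 2014*G(14))) = -26474 + ((-4 + 60²)/(1/13649) - 2014/(1/(-14478 + 12))) = -26474 + ((-4 + 3600)/(1/13649) - 2014/(1/(-14466))) = -26474 + (3596*13649 - 2014/(-1/14466)) = -26474 + (49081804 - 2014*(-14466)) = -26474 + (49081804 + 29134524) = -26474 + 78216328 = 78189854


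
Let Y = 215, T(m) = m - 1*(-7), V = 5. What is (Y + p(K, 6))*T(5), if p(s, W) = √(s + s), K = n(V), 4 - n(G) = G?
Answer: 2580 + 12*I*√2 ≈ 2580.0 + 16.971*I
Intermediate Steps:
n(G) = 4 - G
K = -1 (K = 4 - 1*5 = 4 - 5 = -1)
T(m) = 7 + m (T(m) = m + 7 = 7 + m)
p(s, W) = √2*√s (p(s, W) = √(2*s) = √2*√s)
(Y + p(K, 6))*T(5) = (215 + √2*√(-1))*(7 + 5) = (215 + √2*I)*12 = (215 + I*√2)*12 = 2580 + 12*I*√2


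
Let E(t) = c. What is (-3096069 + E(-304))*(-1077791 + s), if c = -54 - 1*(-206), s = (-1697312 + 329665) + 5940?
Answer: 7552483329666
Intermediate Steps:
s = -1361707 (s = -1367647 + 5940 = -1361707)
c = 152 (c = -54 + 206 = 152)
E(t) = 152
(-3096069 + E(-304))*(-1077791 + s) = (-3096069 + 152)*(-1077791 - 1361707) = -3095917*(-2439498) = 7552483329666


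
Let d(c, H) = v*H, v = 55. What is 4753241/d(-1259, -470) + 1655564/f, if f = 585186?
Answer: -1369366879213/7563529050 ≈ -181.05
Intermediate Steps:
d(c, H) = 55*H
4753241/d(-1259, -470) + 1655564/f = 4753241/((55*(-470))) + 1655564/585186 = 4753241/(-25850) + 1655564*(1/585186) = 4753241*(-1/25850) + 827782/292593 = -4753241/25850 + 827782/292593 = -1369366879213/7563529050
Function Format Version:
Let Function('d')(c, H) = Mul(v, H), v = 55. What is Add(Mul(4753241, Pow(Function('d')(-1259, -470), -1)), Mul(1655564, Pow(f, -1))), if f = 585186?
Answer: Rational(-1369366879213, 7563529050) ≈ -181.05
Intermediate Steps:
Function('d')(c, H) = Mul(55, H)
Add(Mul(4753241, Pow(Function('d')(-1259, -470), -1)), Mul(1655564, Pow(f, -1))) = Add(Mul(4753241, Pow(Mul(55, -470), -1)), Mul(1655564, Pow(585186, -1))) = Add(Mul(4753241, Pow(-25850, -1)), Mul(1655564, Rational(1, 585186))) = Add(Mul(4753241, Rational(-1, 25850)), Rational(827782, 292593)) = Add(Rational(-4753241, 25850), Rational(827782, 292593)) = Rational(-1369366879213, 7563529050)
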